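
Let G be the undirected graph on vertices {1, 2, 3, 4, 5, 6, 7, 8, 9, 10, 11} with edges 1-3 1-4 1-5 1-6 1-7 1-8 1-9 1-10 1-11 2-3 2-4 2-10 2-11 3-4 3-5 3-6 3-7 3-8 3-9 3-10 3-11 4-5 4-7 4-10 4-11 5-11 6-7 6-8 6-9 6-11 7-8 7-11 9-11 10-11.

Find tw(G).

A width-4 tree decomposition is:
Bags: B1 = {1, 3, 6, 7, 8}  B2 = {1, 3, 6, 7, 11}  B3 = {1, 3, 4, 7, 11}  B4 = {1, 3, 4, 5, 11}  B5 = {1, 3, 4, 10, 11}  B6 = {2, 3, 4, 10, 11}  B7 = {1, 3, 6, 9, 11}
Tree: B1–B2, B2–B3, B3–B4, B4–B5, B5–B6, B2–B7
The largest bag has 5 vertices, giving width 4; this decomposition certifies tw(G) ≤ 4. Conversely, {1, 3, 6, 7, 8} is a clique of size 5, and the vertices of any clique must share a bag in every tree decomposition; so some bag has ≥ 5 vertices and tw(G) ≥ 4. The upper and lower bounds meet at 4, so that is the treewidth.

4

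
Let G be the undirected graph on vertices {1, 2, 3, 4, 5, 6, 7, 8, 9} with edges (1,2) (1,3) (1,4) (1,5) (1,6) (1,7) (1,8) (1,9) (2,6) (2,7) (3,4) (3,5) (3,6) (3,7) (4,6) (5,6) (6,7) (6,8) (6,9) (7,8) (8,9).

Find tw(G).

A width-3 tree decomposition is:
Bags: B1 = {1, 3, 5, 6}  B2 = {1, 3, 4, 6}  B3 = {1, 3, 6, 7}  B4 = {1, 2, 6, 7}  B5 = {1, 6, 7, 8}  B6 = {1, 6, 8, 9}
Tree: B1–B2, B1–B3, B3–B4, B4–B5, B5–B6
Every bag has size at most 4, so the width is 4 − 1 = 3 and tw(G) ≤ 3. For the lower bound, the 4 vertices {1, 6, 8, 9} are pairwise adjacent, and any tree decomposition puts a clique entirely inside one bag — forcing width ≥ 3. Combining the bounds, tw(G) = 3.

3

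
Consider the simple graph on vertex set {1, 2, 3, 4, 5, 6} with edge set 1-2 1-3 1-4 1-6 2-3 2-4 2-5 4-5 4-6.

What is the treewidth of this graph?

2

A width-2 tree decomposition is:
Bags: B1 = {1, 2, 4}  B2 = {1, 2, 3}  B3 = {2, 4, 5}  B4 = {1, 4, 6}
Tree: B1–B2, B1–B3, B1–B4
The largest bag has 3 vertices, giving width 2; this decomposition certifies tw(G) ≤ 2. For the lower bound, the 3 vertices {1, 2, 3} are pairwise adjacent, and any tree decomposition puts a clique entirely inside one bag — forcing width ≥ 2. Combining the bounds, tw(G) = 2.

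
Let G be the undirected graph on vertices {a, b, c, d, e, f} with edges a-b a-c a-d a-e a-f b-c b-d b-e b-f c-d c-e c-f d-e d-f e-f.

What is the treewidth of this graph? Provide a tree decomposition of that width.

Treewidth 5.
One optimal decomposition is:
Bags: B1 = {a, b, c, d, e, f}
Tree: (single bag)

A single bag containing all 6 vertices is trivially a valid decomposition of width 5. Conversely, {a, b, c, d, e, f} is a clique of size 6, and the vertices of any clique must share a bag in every tree decomposition; so some bag has ≥ 6 vertices and tw(G) ≥ 5. The upper and lower bounds meet at 5, so that is the treewidth.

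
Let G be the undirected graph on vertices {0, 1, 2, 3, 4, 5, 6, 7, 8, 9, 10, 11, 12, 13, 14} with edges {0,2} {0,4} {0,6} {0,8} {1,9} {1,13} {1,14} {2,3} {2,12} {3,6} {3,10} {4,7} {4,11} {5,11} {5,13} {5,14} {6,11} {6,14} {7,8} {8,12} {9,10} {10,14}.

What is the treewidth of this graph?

A width-3 tree decomposition is:
Bags: B1 = {2, 7, 8, 12}  B2 = {0, 2, 7, 8}  B3 = {0, 2, 4, 7}  B4 = {0, 2, 3, 4}  B5 = {0, 3, 4, 6}  B6 = {3, 4, 6, 11}  B7 = {3, 6, 10, 11}  B8 = {6, 10, 11, 14}  B9 = {5, 10, 11, 14}  B10 = {5, 9, 10, 14}  B11 = {1, 5, 9, 14}  B12 = {1, 5, 9, 13}
Tree: B1–B2, B2–B3, B3–B4, B4–B5, B5–B6, B6–B7, B7–B8, B8–B9, B9–B10, B10–B11, B11–B12
The largest bag has 4 vertices, giving width 3; this decomposition certifies tw(G) ≤ 3. For the lower bound: the 4 vertex sets {7,8,12}, {2}, {0}, {3,4,6,11} are disjoint, each induces a connected subgraph, and every pair is joined by at least one edge of G. Contracting each set to a single vertex therefore yields K_{4} as a minor, and since treewidth is minor-monotone, tw(G) ≥ tw(K_{4}) = 3. Hence tw(G) = 3 exactly.

3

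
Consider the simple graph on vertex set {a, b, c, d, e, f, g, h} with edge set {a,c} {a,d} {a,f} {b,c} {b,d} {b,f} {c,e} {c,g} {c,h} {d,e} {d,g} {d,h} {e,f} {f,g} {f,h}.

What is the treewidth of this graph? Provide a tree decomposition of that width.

Treewidth 3.
Bags: B1 = {a, c, d, f}  B2 = {b, c, d, f}  B3 = {c, d, f, h}  B4 = {c, d, f, g}  B5 = {c, d, e, f}
Tree: B1–B2, B2–B3, B3–B4, B4–B5

The largest bag has 4 vertices, giving width 3; this decomposition certifies tw(G) ≤ 3. For the lower bound: the 4 vertex sets {a,f}, {b,c}, {d}, {h} are disjoint, each induces a connected subgraph, and every pair is joined by at least one edge of G. Contracting each set to a single vertex therefore yields K_{4} as a minor, and since treewidth is minor-monotone, tw(G) ≥ tw(K_{4}) = 3. The upper and lower bounds meet at 3, so that is the treewidth.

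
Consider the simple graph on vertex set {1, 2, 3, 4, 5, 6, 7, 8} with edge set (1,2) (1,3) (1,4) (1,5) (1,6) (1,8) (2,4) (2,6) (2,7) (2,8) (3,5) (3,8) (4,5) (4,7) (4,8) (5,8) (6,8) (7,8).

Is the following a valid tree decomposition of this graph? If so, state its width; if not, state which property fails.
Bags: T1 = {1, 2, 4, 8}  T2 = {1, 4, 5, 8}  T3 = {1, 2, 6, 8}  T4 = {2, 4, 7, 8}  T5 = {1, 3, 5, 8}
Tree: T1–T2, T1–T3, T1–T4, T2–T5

Yes; width 3.

Vertex coverage: the bags together contain {1, 2, 3, 4, 5, 6, 7, 8}, the full vertex set. Edge coverage: each edge of G has both endpoints in at least one bag. Running intersection: for every vertex, the bags containing it form a connected subtree. All three properties hold, so this is a valid tree decomposition of width max|bag| − 1 = 3, and hence tw(G) ≤ 3.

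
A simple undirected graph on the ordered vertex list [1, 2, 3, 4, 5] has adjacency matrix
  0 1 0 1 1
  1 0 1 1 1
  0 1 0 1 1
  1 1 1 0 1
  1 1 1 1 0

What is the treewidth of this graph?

3

A width-3 tree decomposition is:
Bags: B1 = {1, 2, 4, 5}  B2 = {2, 3, 4, 5}
Tree: B1–B2
The largest bag has 4 vertices, giving width 3; this decomposition certifies tw(G) ≤ 3. For the lower bound, the 4 vertices {1, 2, 4, 5} are pairwise adjacent, and any tree decomposition puts a clique entirely inside one bag — forcing width ≥ 3. Therefore the treewidth is 3.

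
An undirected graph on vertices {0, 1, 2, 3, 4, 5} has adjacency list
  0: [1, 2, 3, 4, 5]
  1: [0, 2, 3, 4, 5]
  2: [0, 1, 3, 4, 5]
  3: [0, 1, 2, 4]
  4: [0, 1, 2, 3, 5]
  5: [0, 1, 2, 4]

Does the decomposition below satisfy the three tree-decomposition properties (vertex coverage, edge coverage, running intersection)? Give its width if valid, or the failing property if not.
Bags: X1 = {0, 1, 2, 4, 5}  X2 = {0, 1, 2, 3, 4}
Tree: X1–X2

Yes; width 4.

Vertex coverage: the bags together contain {0, 1, 2, 3, 4, 5}, the full vertex set. Edge coverage: each edge of G has both endpoints in at least one bag. Running intersection: for every vertex, the bags containing it form a connected subtree. All three properties hold, so this is a valid tree decomposition of width max|bag| − 1 = 4, and hence tw(G) ≤ 4.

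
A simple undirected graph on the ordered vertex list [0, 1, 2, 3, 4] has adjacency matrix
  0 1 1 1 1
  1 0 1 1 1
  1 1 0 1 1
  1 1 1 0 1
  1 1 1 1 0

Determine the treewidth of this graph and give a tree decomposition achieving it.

A single bag containing all 5 vertices is trivially a valid decomposition of width 4. On the other hand G contains the 5-clique {0, 1, 2, 3, 4}. A clique must lie in a single bag of any decomposition, so no decomposition can have width below 4. The upper and lower bounds meet at 4, so that is the treewidth.

Treewidth 4.
One optimal decomposition is:
Bags: B1 = {0, 1, 2, 3, 4}
Tree: (single bag)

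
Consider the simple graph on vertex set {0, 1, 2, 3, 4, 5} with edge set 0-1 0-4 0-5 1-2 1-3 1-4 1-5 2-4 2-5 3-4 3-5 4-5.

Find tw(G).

A width-3 tree decomposition is:
Bags: B1 = {1, 3, 4, 5}  B2 = {0, 1, 4, 5}  B3 = {1, 2, 4, 5}
Tree: B1–B2, B1–B3
The largest bag has 4 vertices, giving width 3; this decomposition certifies tw(G) ≤ 3. Conversely, {0, 1, 4, 5} is a clique of size 4, and the vertices of any clique must share a bag in every tree decomposition; so some bag has ≥ 4 vertices and tw(G) ≥ 3. Therefore the treewidth is 3.

3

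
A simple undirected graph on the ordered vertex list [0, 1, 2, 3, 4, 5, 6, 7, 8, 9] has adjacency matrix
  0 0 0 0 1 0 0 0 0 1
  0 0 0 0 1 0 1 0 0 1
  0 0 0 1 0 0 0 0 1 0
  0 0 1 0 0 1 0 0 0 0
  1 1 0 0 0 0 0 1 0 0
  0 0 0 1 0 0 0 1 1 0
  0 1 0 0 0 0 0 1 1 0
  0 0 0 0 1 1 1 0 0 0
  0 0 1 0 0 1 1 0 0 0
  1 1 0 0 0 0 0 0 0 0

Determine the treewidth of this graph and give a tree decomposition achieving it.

Treewidth 2.
One such decomposition:
Bags: B1 = {0, 1, 9}  B2 = {0, 1, 4}  B3 = {1, 4, 6}  B4 = {4, 6, 7}  B5 = {6, 7, 8}  B6 = {5, 7, 8}  B7 = {2, 5, 8}  B8 = {2, 3, 5}
Tree: B1–B2, B2–B3, B3–B4, B4–B5, B5–B6, B6–B7, B7–B8

Each bag holds 3 vertices, so the decomposition has width 2, which upper-bounds the treewidth. Since 9–0–4–1–9 is a cycle in G, G is not acyclic. Forests are exactly the graphs of treewidth ≤ 1, so tw(G) ≥ 2. Therefore the treewidth is 2.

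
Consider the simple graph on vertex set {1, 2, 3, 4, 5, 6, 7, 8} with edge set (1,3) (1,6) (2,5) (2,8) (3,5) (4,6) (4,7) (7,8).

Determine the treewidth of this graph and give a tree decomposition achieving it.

Treewidth 2.
One such decomposition:
Bags: B1 = {2, 3, 5}  B2 = {2, 3, 8}  B3 = {3, 7, 8}  B4 = {3, 4, 7}  B5 = {3, 4, 6}  B6 = {1, 3, 6}
Tree: B1–B2, B2–B3, B3–B4, B4–B5, B5–B6

Each bag holds 3 vertices, so the decomposition has width 2, which upper-bounds the treewidth. The edges 3–5–2–8–7–4–6–1–3 form a cycle, so G is not a tree and its treewidth is at least 2. Therefore the treewidth is 2.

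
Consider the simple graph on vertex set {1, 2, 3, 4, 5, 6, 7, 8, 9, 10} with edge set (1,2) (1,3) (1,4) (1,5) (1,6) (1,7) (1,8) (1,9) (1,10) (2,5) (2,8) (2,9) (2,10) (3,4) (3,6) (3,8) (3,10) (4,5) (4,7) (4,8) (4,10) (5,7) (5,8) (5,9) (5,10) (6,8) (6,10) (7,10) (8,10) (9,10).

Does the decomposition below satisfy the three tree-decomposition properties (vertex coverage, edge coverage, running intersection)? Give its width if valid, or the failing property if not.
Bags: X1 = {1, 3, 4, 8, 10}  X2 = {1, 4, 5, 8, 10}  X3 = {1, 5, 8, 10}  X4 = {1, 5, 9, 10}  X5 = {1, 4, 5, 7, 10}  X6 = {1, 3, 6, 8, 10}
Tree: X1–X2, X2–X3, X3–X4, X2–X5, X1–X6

No — vertex 2 appears in no bag.

A tree decomposition must satisfy three properties: every vertex lies in some bag; for every edge, both endpoints lie together in some bag; and for every vertex, the bags containing it form a connected subtree. Here vertex 2 appears in no bag, so the decomposition is invalid.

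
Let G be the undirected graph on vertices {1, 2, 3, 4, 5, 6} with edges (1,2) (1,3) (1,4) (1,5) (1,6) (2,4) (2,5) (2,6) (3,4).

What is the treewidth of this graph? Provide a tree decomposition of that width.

Treewidth 2.
One optimal decomposition is:
Bags: B1 = {1, 2, 5}  B2 = {1, 2, 4}  B3 = {1, 2, 6}  B4 = {1, 3, 4}
Tree: B1–B2, B2–B3, B2–B4

Every bag has size at most 3, so the width is 3 − 1 = 2 and tw(G) ≤ 2. For the lower bound, the 3 vertices {1, 2, 4} are pairwise adjacent, and any tree decomposition puts a clique entirely inside one bag — forcing width ≥ 2. The upper and lower bounds meet at 2, so that is the treewidth.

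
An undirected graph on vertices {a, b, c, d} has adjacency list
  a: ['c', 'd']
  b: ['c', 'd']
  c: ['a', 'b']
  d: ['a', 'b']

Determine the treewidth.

2

A width-2 tree decomposition is:
Bags: B1 = {a, b, c}  B2 = {a, b, d}
Tree: B1–B2
The largest bag has 3 vertices, giving width 2; this decomposition certifies tw(G) ≤ 2. Since a–c–b–d–a is a cycle in G, G is not acyclic. Forests are exactly the graphs of treewidth ≤ 1, so tw(G) ≥ 2. Hence tw(G) = 2 exactly.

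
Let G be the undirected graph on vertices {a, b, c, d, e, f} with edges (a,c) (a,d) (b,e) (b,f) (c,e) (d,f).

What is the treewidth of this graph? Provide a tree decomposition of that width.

Every bag has size at most 3, so the width is 3 − 1 = 2 and tw(G) ≤ 2. For the lower bound, G contains the cycle c–e–b–f–d–a–c, so G is not a forest; only forests have treewidth ≤ 1, hence tw(G) ≥ 2. Therefore the treewidth is 2.

Treewidth 2.
One such decomposition:
Bags: B1 = {b, c, e}  B2 = {b, c, f}  B3 = {c, d, f}  B4 = {a, c, d}
Tree: B1–B2, B2–B3, B3–B4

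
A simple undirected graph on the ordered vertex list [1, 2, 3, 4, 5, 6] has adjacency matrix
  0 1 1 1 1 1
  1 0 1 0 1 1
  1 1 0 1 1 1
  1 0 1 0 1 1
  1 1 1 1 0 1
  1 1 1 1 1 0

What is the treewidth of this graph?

A width-4 tree decomposition is:
Bags: B1 = {1, 2, 3, 5, 6}  B2 = {1, 3, 4, 5, 6}
Tree: B1–B2
Every bag has size at most 5, so the width is 5 − 1 = 4 and tw(G) ≤ 4. For the lower bound, the 5 vertices {1, 2, 3, 5, 6} are pairwise adjacent, and any tree decomposition puts a clique entirely inside one bag — forcing width ≥ 4. Therefore the treewidth is 4.

4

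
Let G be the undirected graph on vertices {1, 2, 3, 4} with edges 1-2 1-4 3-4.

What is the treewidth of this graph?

1

A width-1 tree decomposition is:
Bags: B1 = {1, 2}  B2 = {1, 4}  B3 = {3, 4}
Tree: B1–B2, B2–B3
Each bag holds 2 vertices, so the decomposition has width 1, which upper-bounds the treewidth. Since G has at least one edge (e.g. 1–2), it is not an edgeless graph, so tw(G) ≥ 1. The upper and lower bounds meet at 1, so that is the treewidth.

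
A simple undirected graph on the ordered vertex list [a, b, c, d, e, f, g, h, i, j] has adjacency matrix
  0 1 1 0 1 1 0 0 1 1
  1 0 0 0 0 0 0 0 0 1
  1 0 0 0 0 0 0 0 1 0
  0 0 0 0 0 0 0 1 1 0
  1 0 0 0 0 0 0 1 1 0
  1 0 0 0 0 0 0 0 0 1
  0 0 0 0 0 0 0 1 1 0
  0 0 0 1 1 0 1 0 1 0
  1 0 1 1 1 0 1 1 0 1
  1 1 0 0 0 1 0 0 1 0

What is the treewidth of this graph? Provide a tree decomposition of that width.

Treewidth 2.
One such decomposition:
Bags: B1 = {a, e, i}  B2 = {e, h, i}  B3 = {d, h, i}  B4 = {a, i, j}  B5 = {g, h, i}  B6 = {a, c, i}  B7 = {a, b, j}  B8 = {a, f, j}
Tree: B1–B2, B2–B3, B1–B4, B2–B5, B4–B6, B4–B7, B4–B8

The largest bag has 3 vertices, giving width 2; this decomposition certifies tw(G) ≤ 2. For the lower bound, the 3 vertices {a, f, j} are pairwise adjacent, and any tree decomposition puts a clique entirely inside one bag — forcing width ≥ 2. Hence tw(G) = 2 exactly.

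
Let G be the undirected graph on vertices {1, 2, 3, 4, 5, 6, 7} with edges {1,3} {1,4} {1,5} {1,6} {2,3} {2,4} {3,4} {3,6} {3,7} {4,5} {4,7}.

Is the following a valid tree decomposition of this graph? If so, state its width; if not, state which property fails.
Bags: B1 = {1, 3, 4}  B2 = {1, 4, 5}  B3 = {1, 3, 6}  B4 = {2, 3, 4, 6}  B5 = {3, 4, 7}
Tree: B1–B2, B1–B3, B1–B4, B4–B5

No — bags containing vertex 6 are not connected in the tree.

A tree decomposition must satisfy three properties: every vertex lies in some bag; for every edge, both endpoints lie together in some bag; and for every vertex, the bags containing it form a connected subtree. Here bags containing vertex 6 are not connected in the tree, so the decomposition is invalid.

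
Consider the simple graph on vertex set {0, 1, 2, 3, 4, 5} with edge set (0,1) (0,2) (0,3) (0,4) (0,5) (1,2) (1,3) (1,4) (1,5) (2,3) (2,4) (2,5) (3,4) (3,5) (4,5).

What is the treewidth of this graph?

A width-5 tree decomposition is:
Bags: B1 = {0, 1, 2, 3, 4, 5}
Tree: (single bag)
A single bag containing all 6 vertices is trivially a valid decomposition of width 5. On the other hand G contains the 6-clique {0, 1, 2, 3, 4, 5}. A clique must lie in a single bag of any decomposition, so no decomposition can have width below 5. Therefore the treewidth is 5.

5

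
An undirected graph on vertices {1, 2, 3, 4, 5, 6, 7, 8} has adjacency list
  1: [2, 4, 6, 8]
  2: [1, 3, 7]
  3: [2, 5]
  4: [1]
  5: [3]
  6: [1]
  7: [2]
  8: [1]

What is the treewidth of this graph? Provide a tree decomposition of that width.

Every bag has size at most 2, so the width is 2 − 1 = 1 and tw(G) ≤ 1. Any graph with an edge has treewidth ≥ 1, and G has the edge 3–2. Combining the bounds, tw(G) = 1.

Treewidth 1.
One such decomposition:
Bags: B1 = {2, 3}  B2 = {1, 2}  B3 = {1, 4}  B4 = {1, 6}  B5 = {3, 5}  B6 = {2, 7}  B7 = {1, 8}
Tree: B1–B2, B2–B3, B2–B4, B1–B5, B1–B6, B2–B7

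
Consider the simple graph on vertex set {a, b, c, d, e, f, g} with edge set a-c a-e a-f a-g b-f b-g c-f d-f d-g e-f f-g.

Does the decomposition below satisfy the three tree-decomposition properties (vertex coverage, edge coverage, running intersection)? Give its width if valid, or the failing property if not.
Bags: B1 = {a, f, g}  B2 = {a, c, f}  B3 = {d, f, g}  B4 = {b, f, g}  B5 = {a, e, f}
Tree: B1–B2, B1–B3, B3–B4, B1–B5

Yes; width 2.

Vertex coverage: the bags together contain {a, b, c, d, e, f, g}, the full vertex set. Edge coverage: each edge of G has both endpoints in at least one bag. Running intersection: for every vertex, the bags containing it form a connected subtree. All three properties hold, so this is a valid tree decomposition of width max|bag| − 1 = 2, and hence tw(G) ≤ 2.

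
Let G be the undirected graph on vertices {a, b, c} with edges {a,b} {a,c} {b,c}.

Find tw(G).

2

A width-2 tree decomposition is:
Bags: B1 = {a, b, c}
Tree: (single bag)
A single bag containing all 3 vertices is trivially a valid decomposition of width 2. Conversely, {a, b, c} is a clique of size 3, and the vertices of any clique must share a bag in every tree decomposition; so some bag has ≥ 3 vertices and tw(G) ≥ 2. Hence tw(G) = 2 exactly.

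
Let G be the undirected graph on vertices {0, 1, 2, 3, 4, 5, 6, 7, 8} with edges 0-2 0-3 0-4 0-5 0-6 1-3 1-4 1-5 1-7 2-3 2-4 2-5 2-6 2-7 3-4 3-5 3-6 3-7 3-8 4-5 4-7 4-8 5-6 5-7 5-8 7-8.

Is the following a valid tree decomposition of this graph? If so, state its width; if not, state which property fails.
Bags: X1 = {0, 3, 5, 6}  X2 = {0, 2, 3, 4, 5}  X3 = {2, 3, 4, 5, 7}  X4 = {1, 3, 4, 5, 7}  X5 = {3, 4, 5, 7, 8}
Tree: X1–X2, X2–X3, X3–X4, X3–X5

A tree decomposition must satisfy three properties: every vertex lies in some bag; for every edge, both endpoints lie together in some bag; and for every vertex, the bags containing it form a connected subtree. Here edge (2,6) lies in no bag, so the decomposition is invalid.

No — edge (2,6) lies in no bag.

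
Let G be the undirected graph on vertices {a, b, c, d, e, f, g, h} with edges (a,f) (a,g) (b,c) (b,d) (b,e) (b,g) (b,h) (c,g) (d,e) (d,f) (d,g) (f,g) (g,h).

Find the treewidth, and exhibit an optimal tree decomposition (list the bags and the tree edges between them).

Treewidth 2.
One such decomposition:
Bags: B1 = {d, f, g}  B2 = {b, d, g}  B3 = {b, c, g}  B4 = {b, d, e}  B5 = {b, g, h}  B6 = {a, f, g}
Tree: B1–B2, B2–B3, B2–B4, B2–B5, B1–B6

Every bag has size at most 3, so the width is 3 − 1 = 2 and tw(G) ≤ 2. Conversely, {a, f, g} is a clique of size 3, and the vertices of any clique must share a bag in every tree decomposition; so some bag has ≥ 3 vertices and tw(G) ≥ 2. Combining the bounds, tw(G) = 2.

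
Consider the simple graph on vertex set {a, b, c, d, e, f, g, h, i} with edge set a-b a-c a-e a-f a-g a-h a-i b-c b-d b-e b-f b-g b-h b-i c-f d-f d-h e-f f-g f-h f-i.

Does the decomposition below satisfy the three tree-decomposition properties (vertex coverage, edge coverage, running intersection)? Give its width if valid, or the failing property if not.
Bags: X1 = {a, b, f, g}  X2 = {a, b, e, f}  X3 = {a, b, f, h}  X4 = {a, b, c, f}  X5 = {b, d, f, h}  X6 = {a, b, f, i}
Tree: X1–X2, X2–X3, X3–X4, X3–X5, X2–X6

Every vertex of G appears in some bag (union = {a, b, c, d, e, f, g, h, i}); every edge is covered by a bag; and for each vertex v the set of bags containing v is connected in the bag tree. The decomposition is therefore valid. The largest bag has 4 vertices, so the width is 3.

Yes; width 3.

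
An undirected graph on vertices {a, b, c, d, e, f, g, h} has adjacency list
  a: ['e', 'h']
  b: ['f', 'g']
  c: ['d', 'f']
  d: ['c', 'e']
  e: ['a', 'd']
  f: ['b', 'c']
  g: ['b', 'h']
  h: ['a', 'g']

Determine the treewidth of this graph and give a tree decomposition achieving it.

Every bag has size at most 3, so the width is 3 − 1 = 2 and tw(G) ≤ 2. The edges a–e–d–c–f–b–g–h–a form a cycle, so G is not a tree and its treewidth is at least 2. The upper and lower bounds meet at 2, so that is the treewidth.

Treewidth 2.
One optimal decomposition is:
Bags: B1 = {a, d, e}  B2 = {a, c, d}  B3 = {a, c, f}  B4 = {a, b, f}  B5 = {a, b, g}  B6 = {a, g, h}
Tree: B1–B2, B2–B3, B3–B4, B4–B5, B5–B6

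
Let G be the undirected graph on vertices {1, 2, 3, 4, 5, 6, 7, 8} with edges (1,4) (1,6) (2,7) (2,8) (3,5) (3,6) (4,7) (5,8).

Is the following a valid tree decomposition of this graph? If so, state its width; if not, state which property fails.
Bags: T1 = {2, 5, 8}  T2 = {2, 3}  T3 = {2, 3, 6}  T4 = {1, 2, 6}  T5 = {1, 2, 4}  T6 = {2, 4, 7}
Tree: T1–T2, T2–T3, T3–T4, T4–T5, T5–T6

No — edge (5,3) lies in no bag.

A tree decomposition must satisfy three properties: every vertex lies in some bag; for every edge, both endpoints lie together in some bag; and for every vertex, the bags containing it form a connected subtree. Here edge (5,3) lies in no bag, so the decomposition is invalid.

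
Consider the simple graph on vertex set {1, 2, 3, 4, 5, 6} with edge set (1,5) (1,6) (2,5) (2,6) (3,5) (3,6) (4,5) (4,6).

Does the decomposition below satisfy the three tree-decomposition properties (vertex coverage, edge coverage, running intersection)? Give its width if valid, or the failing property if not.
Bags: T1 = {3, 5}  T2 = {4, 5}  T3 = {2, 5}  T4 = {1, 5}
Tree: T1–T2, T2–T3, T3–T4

A tree decomposition must satisfy three properties: every vertex lies in some bag; for every edge, both endpoints lie together in some bag; and for every vertex, the bags containing it form a connected subtree. Here vertex 6 appears in no bag, so the decomposition is invalid.

No — vertex 6 appears in no bag.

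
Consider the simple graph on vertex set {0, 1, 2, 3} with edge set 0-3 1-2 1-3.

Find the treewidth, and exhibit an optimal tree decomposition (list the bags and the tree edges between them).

Every bag has size at most 2, so the width is 2 − 1 = 1 and tw(G) ≤ 1. Since G has at least one edge (e.g. 3–0), it is not an edgeless graph, so tw(G) ≥ 1. Hence tw(G) = 1 exactly.

Treewidth 1.
One such decomposition:
Bags: B1 = {0, 3}  B2 = {1, 3}  B3 = {1, 2}
Tree: B1–B2, B2–B3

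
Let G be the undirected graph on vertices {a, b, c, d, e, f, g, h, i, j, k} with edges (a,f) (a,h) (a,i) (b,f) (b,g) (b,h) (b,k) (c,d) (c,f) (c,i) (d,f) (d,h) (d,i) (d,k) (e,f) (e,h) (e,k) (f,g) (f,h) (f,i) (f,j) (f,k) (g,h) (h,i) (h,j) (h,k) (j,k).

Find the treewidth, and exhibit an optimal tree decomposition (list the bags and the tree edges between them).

Treewidth 3.
One optimal decomposition is:
Bags: B1 = {d, f, h, i}  B2 = {c, d, f, i}  B3 = {d, f, h, k}  B4 = {a, f, h, i}  B5 = {e, f, h, k}  B6 = {b, f, h, k}  B7 = {b, f, g, h}  B8 = {f, h, j, k}
Tree: B1–B2, B1–B3, B1–B4, B3–B5, B3–B6, B6–B7, B6–B8

The largest bag has 4 vertices, giving width 3; this decomposition certifies tw(G) ≤ 3. Conversely, {b, f, g, h} is a clique of size 4, and the vertices of any clique must share a bag in every tree decomposition; so some bag has ≥ 4 vertices and tw(G) ≥ 3. Therefore the treewidth is 3.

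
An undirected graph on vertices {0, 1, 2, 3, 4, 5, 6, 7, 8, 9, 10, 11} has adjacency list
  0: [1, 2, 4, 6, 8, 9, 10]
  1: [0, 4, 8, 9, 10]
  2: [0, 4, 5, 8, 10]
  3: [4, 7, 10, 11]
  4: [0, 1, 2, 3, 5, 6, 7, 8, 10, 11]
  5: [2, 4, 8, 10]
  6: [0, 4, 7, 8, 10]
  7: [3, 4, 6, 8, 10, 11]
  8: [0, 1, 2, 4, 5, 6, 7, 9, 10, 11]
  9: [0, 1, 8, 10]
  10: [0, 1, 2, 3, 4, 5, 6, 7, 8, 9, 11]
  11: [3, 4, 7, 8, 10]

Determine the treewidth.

A width-4 tree decomposition is:
Bags: B1 = {0, 1, 4, 8, 10}  B2 = {0, 4, 6, 8, 10}  B3 = {0, 2, 4, 8, 10}  B4 = {4, 6, 7, 8, 10}  B5 = {4, 7, 8, 10, 11}  B6 = {0, 1, 8, 9, 10}  B7 = {2, 4, 5, 8, 10}  B8 = {3, 4, 7, 10, 11}
Tree: B1–B2, B1–B3, B2–B4, B4–B5, B1–B6, B3–B7, B5–B8
The largest bag has 5 vertices, giving width 4; this decomposition certifies tw(G) ≤ 4. On the other hand G contains the 5-clique {0, 1, 8, 9, 10}. A clique must lie in a single bag of any decomposition, so no decomposition can have width below 4. Hence tw(G) = 4 exactly.

4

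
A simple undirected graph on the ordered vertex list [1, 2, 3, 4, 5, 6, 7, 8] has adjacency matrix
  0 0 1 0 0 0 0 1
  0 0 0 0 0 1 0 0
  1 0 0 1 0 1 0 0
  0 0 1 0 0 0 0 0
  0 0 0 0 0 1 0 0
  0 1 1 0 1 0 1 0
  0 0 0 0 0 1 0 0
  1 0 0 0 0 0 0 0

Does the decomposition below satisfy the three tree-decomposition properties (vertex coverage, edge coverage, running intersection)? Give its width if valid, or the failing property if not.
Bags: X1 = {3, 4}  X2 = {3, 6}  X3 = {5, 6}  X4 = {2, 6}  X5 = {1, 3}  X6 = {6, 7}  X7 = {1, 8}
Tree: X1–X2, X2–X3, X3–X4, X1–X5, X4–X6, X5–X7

Yes; width 1.

Vertex coverage: the bags together contain {1, 2, 3, 4, 5, 6, 7, 8}, the full vertex set. Edge coverage: each edge of G has both endpoints in at least one bag. Running intersection: for every vertex, the bags containing it form a connected subtree. All three properties hold, so this is a valid tree decomposition of width max|bag| − 1 = 1, and hence tw(G) ≤ 1.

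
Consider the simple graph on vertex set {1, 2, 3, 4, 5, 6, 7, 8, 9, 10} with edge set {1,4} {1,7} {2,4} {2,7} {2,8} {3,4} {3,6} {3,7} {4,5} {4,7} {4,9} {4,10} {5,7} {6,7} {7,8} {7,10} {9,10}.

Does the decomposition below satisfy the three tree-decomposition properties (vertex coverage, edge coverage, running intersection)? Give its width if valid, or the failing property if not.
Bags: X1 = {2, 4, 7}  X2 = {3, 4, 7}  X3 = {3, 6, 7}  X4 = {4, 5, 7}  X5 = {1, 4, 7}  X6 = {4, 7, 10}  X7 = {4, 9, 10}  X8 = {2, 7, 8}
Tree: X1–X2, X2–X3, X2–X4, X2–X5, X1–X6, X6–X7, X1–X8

Yes; width 2.

Vertex coverage: the bags together contain {1, 2, 3, 4, 5, 6, 7, 8, 9, 10}, the full vertex set. Edge coverage: each edge of G has both endpoints in at least one bag. Running intersection: for every vertex, the bags containing it form a connected subtree. All three properties hold, so this is a valid tree decomposition of width max|bag| − 1 = 2, and hence tw(G) ≤ 2.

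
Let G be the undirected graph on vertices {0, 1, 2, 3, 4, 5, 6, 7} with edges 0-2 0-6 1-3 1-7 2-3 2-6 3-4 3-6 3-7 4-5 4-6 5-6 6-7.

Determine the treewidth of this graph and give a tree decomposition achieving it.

Treewidth 2.
One such decomposition:
Bags: B1 = {3, 4, 6}  B2 = {3, 6, 7}  B3 = {2, 3, 6}  B4 = {1, 3, 7}  B5 = {0, 2, 6}  B6 = {4, 5, 6}
Tree: B1–B2, B2–B3, B2–B4, B3–B5, B1–B6

Every bag has size at most 3, so the width is 3 − 1 = 2 and tw(G) ≤ 2. Conversely, {1, 3, 7} is a clique of size 3, and the vertices of any clique must share a bag in every tree decomposition; so some bag has ≥ 3 vertices and tw(G) ≥ 2. Hence tw(G) = 2 exactly.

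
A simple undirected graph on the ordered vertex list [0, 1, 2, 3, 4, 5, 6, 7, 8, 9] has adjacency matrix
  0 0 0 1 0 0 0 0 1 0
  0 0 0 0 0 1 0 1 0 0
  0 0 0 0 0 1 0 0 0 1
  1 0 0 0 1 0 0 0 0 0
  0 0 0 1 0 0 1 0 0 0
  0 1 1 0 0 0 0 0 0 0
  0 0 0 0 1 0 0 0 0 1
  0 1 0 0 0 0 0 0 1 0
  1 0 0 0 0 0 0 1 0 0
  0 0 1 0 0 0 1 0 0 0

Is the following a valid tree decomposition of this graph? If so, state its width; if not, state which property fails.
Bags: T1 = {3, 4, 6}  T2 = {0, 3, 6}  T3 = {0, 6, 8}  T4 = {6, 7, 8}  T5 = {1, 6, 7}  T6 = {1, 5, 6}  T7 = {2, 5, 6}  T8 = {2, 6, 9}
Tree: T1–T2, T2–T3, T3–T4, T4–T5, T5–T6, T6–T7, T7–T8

Yes; width 2.

Vertex coverage: the bags together contain {0, 1, 2, 3, 4, 5, 6, 7, 8, 9}, the full vertex set. Edge coverage: each edge of G has both endpoints in at least one bag. Running intersection: for every vertex, the bags containing it form a connected subtree. All three properties hold, so this is a valid tree decomposition of width max|bag| − 1 = 2, and hence tw(G) ≤ 2.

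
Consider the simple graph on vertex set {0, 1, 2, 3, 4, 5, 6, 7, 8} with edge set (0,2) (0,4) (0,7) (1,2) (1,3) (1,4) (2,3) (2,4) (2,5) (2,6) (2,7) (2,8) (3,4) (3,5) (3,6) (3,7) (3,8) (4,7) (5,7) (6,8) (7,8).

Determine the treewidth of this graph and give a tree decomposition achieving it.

Treewidth 3.
Bags: B1 = {2, 3, 4, 7}  B2 = {0, 2, 4, 7}  B3 = {2, 3, 7, 8}  B4 = {2, 3, 5, 7}  B5 = {2, 3, 6, 8}  B6 = {1, 2, 3, 4}
Tree: B1–B2, B1–B3, B3–B4, B3–B5, B1–B6

Every bag has size at most 4, so the width is 4 − 1 = 3 and tw(G) ≤ 3. On the other hand G contains the 4-clique {0, 2, 4, 7}. A clique must lie in a single bag of any decomposition, so no decomposition can have width below 3. Therefore the treewidth is 3.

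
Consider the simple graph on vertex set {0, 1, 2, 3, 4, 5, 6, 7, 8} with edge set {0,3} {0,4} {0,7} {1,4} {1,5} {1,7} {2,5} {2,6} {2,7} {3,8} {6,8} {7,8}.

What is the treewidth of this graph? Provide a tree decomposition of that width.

Every bag has size at most 4, so the width is 4 − 1 = 3 and tw(G) ≤ 3. For the lower bound: the 4 vertex sets {2,5,6}, {8}, {7}, {0,1,3,4} are disjoint, each induces a connected subgraph, and every pair is joined by at least one edge of G. Contracting each set to a single vertex therefore yields K_{4} as a minor, and since treewidth is minor-monotone, tw(G) ≥ tw(K_{4}) = 3. Hence tw(G) = 3 exactly.

Treewidth 3.
One optimal decomposition is:
Bags: B1 = {2, 5, 6, 8}  B2 = {2, 5, 7, 8}  B3 = {1, 5, 7, 8}  B4 = {1, 3, 7, 8}  B5 = {0, 1, 3, 7}  B6 = {0, 1, 3, 4}
Tree: B1–B2, B2–B3, B3–B4, B4–B5, B5–B6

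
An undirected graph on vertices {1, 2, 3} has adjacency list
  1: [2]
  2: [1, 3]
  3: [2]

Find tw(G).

1

A width-1 tree decomposition is:
Bags: B1 = {2, 3}  B2 = {1, 2}
Tree: B1–B2
The largest bag has 2 vertices, giving width 1; this decomposition certifies tw(G) ≤ 1. Since G has at least one edge (e.g. 2–3), it is not an edgeless graph, so tw(G) ≥ 1. Hence tw(G) = 1 exactly.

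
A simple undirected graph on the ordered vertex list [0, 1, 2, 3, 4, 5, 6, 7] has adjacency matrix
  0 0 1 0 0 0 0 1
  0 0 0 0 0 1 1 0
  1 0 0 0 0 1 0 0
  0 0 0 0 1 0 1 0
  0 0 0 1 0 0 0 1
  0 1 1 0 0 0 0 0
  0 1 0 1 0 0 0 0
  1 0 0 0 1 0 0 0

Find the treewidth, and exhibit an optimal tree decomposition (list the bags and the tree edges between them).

The largest bag has 3 vertices, giving width 2; this decomposition certifies tw(G) ≤ 2. For the lower bound, G contains the cycle 1–6–3–4–7–0–2–5–1, so G is not a forest; only forests have treewidth ≤ 1, hence tw(G) ≥ 2. Hence tw(G) = 2 exactly.

Treewidth 2.
One optimal decomposition is:
Bags: B1 = {1, 3, 6}  B2 = {1, 3, 4}  B3 = {1, 4, 7}  B4 = {0, 1, 7}  B5 = {0, 1, 2}  B6 = {1, 2, 5}
Tree: B1–B2, B2–B3, B3–B4, B4–B5, B5–B6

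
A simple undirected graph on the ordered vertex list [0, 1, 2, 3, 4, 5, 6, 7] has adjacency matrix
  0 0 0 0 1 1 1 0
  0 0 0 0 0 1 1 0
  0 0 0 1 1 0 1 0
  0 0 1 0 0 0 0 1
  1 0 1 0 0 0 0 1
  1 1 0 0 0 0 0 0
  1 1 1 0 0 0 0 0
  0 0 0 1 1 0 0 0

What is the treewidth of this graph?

2

A width-2 tree decomposition is:
Bags: B1 = {3, 4, 7}  B2 = {2, 3, 4}  B3 = {0, 2, 4}  B4 = {0, 2, 6}  B5 = {0, 5, 6}  B6 = {1, 5, 6}
Tree: B1–B2, B2–B3, B3–B4, B4–B5, B5–B6
The largest bag has 3 vertices, giving width 2; this decomposition certifies tw(G) ≤ 2. Since 7–3–2–4–7 is a cycle in G, G is not acyclic. Forests are exactly the graphs of treewidth ≤ 1, so tw(G) ≥ 2. The upper and lower bounds meet at 2, so that is the treewidth.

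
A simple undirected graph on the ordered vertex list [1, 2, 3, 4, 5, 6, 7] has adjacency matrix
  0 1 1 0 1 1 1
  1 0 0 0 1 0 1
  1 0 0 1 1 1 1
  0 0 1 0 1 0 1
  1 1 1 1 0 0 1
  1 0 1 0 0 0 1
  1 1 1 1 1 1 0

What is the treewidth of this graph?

A width-3 tree decomposition is:
Bags: B1 = {1, 3, 6, 7}  B2 = {1, 3, 5, 7}  B3 = {1, 2, 5, 7}  B4 = {3, 4, 5, 7}
Tree: B1–B2, B2–B3, B2–B4
Each bag holds 4 vertices, so the decomposition has width 3, which upper-bounds the treewidth. Conversely, {1, 2, 5, 7} is a clique of size 4, and the vertices of any clique must share a bag in every tree decomposition; so some bag has ≥ 4 vertices and tw(G) ≥ 3. Combining the bounds, tw(G) = 3.

3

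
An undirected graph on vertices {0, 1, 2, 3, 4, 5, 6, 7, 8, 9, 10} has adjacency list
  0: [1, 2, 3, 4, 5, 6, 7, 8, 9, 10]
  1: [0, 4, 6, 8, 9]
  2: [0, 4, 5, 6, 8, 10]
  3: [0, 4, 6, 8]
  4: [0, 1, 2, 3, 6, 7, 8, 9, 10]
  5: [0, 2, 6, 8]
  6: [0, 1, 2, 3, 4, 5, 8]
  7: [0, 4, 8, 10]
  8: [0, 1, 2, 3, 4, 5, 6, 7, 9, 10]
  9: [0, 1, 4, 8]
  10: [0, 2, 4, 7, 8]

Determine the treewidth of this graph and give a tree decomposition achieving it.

Treewidth 4.
One such decomposition:
Bags: B1 = {0, 2, 4, 6, 8}  B2 = {0, 2, 4, 8, 10}  B3 = {0, 2, 5, 6, 8}  B4 = {0, 1, 4, 6, 8}  B5 = {0, 1, 4, 8, 9}  B6 = {0, 3, 4, 6, 8}  B7 = {0, 4, 7, 8, 10}
Tree: B1–B2, B1–B3, B1–B4, B4–B5, B1–B6, B2–B7

The largest bag has 5 vertices, giving width 4; this decomposition certifies tw(G) ≤ 4. On the other hand G contains the 5-clique {0, 1, 4, 8, 9}. A clique must lie in a single bag of any decomposition, so no decomposition can have width below 4. Therefore the treewidth is 4.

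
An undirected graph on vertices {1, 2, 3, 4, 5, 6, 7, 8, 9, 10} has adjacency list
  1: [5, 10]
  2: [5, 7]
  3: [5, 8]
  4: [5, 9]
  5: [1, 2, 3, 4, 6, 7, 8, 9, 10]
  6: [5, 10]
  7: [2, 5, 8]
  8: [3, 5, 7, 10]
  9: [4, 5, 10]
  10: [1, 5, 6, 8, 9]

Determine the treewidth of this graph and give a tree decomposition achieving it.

Every bag has size at most 3, so the width is 3 − 1 = 2 and tw(G) ≤ 2. On the other hand G contains the 3-clique {2, 5, 7}. A clique must lie in a single bag of any decomposition, so no decomposition can have width below 2. Combining the bounds, tw(G) = 2.

Treewidth 2.
One optimal decomposition is:
Bags: B1 = {5, 8, 10}  B2 = {5, 7, 8}  B3 = {1, 5, 10}  B4 = {5, 9, 10}  B5 = {4, 5, 9}  B6 = {3, 5, 8}  B7 = {5, 6, 10}  B8 = {2, 5, 7}
Tree: B1–B2, B1–B3, B3–B4, B4–B5, B1–B6, B1–B7, B2–B8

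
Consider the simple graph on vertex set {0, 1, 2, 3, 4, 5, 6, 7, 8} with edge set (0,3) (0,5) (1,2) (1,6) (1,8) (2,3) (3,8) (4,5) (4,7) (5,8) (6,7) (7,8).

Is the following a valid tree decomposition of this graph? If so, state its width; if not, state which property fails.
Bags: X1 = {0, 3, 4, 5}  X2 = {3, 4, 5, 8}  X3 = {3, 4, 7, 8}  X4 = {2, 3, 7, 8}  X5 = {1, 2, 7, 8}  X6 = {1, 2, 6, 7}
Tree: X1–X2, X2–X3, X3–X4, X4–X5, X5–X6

Every vertex of G appears in some bag (union = {0, 1, 2, 3, 4, 5, 6, 7, 8}); every edge is covered by a bag; and for each vertex v the set of bags containing v is connected in the bag tree. The decomposition is therefore valid. The largest bag has 4 vertices, so the width is 3.

Yes; width 3.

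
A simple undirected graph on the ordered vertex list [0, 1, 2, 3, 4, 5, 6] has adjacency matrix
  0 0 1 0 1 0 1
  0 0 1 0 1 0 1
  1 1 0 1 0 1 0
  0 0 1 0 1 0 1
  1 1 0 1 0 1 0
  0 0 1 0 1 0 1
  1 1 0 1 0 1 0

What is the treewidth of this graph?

3

A width-3 tree decomposition is:
Bags: B1 = {2, 3, 4, 6}  B2 = {2, 4, 5, 6}  B3 = {0, 2, 4, 6}  B4 = {1, 2, 4, 6}
Tree: B1–B2, B2–B3, B3–B4
Every bag has size at most 4, so the width is 4 − 1 = 3 and tw(G) ≤ 3. For the lower bound: the 4 vertex sets {3,6}, {4,5}, {2}, {0} are disjoint, each induces a connected subgraph, and every pair is joined by at least one edge of G. Contracting each set to a single vertex therefore yields K_{4} as a minor, and since treewidth is minor-monotone, tw(G) ≥ tw(K_{4}) = 3. Therefore the treewidth is 3.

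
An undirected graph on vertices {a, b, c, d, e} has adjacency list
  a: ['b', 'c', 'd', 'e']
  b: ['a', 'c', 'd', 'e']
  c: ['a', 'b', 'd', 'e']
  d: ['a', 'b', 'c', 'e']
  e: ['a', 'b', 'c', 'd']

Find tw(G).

4

A width-4 tree decomposition is:
Bags: B1 = {a, b, c, d, e}
Tree: (single bag)
With just one bag of size 5, the width is 5 − 1 = 4, so tw(G) ≤ 4. On the other hand G contains the 5-clique {a, b, c, d, e}. A clique must lie in a single bag of any decomposition, so no decomposition can have width below 4. Therefore the treewidth is 4.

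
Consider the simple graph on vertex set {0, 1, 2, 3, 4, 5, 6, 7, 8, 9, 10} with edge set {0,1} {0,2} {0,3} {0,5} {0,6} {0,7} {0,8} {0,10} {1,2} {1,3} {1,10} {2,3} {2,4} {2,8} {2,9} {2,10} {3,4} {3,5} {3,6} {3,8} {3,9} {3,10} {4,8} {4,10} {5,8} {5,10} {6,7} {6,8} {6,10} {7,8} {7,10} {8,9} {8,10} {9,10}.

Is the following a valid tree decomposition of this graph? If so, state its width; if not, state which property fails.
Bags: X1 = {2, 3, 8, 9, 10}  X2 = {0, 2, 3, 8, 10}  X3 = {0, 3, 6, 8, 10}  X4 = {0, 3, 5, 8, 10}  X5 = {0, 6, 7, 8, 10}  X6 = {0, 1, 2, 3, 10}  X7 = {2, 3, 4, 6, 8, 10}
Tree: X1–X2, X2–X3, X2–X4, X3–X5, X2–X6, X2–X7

No — bags containing vertex 6 are not connected in the tree.

A tree decomposition must satisfy three properties: every vertex lies in some bag; for every edge, both endpoints lie together in some bag; and for every vertex, the bags containing it form a connected subtree. Here bags containing vertex 6 are not connected in the tree, so the decomposition is invalid.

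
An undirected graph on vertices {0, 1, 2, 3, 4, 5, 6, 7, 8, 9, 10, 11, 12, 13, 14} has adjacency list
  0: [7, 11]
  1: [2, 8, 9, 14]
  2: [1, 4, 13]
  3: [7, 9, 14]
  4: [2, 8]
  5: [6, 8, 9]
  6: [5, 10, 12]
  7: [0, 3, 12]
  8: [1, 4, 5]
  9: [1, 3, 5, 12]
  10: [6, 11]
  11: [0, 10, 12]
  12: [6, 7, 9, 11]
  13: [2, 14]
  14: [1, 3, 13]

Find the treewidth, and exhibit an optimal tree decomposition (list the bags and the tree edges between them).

Each bag holds 4 vertices, so the decomposition has width 3, which upper-bounds the treewidth. For the lower bound: the 4 vertex sets {2,4,13}, {8}, {1}, {3,5,9,14} are disjoint, each induces a connected subgraph, and every pair is joined by at least one edge of G. Contracting each set to a single vertex therefore yields K_{4} as a minor, and since treewidth is minor-monotone, tw(G) ≥ tw(K_{4}) = 3. The upper and lower bounds meet at 3, so that is the treewidth.

Treewidth 3.
Bags: B1 = {2, 4, 8, 13}  B2 = {1, 2, 8, 13}  B3 = {1, 8, 13, 14}  B4 = {1, 5, 8, 14}  B5 = {1, 5, 9, 14}  B6 = {3, 5, 9, 14}  B7 = {3, 5, 6, 9}  B8 = {3, 6, 9, 12}  B9 = {3, 6, 7, 12}  B10 = {6, 7, 10, 12}  B11 = {7, 10, 11, 12}  B12 = {0, 7, 10, 11}
Tree: B1–B2, B2–B3, B3–B4, B4–B5, B5–B6, B6–B7, B7–B8, B8–B9, B9–B10, B10–B11, B11–B12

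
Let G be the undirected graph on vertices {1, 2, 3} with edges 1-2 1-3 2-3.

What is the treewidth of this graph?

A width-2 tree decomposition is:
Bags: B1 = {1, 2, 3}
Tree: (single bag)
With just one bag of size 3, the width is 3 − 1 = 2, so tw(G) ≤ 2. For the lower bound, the 3 vertices {1, 2, 3} are pairwise adjacent, and any tree decomposition puts a clique entirely inside one bag — forcing width ≥ 2. Hence tw(G) = 2 exactly.

2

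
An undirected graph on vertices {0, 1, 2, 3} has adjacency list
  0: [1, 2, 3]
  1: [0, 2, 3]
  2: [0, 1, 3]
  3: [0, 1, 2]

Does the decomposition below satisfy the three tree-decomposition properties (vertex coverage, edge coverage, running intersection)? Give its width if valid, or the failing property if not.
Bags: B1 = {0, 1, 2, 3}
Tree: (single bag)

Every vertex of G appears in some bag (union = {0, 1, 2, 3}); every edge is covered by a bag; and for each vertex v the set of bags containing v is connected in the bag tree. The decomposition is therefore valid. The largest bag has 4 vertices, so the width is 3.

Yes; width 3.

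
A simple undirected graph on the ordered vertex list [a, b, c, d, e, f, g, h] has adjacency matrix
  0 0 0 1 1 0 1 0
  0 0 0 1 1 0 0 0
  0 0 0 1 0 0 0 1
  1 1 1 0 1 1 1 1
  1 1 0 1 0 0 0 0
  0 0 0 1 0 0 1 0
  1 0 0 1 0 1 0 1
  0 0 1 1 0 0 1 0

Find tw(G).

2

A width-2 tree decomposition is:
Bags: B1 = {a, d, e}  B2 = {a, d, g}  B3 = {d, g, h}  B4 = {d, f, g}  B5 = {c, d, h}  B6 = {b, d, e}
Tree: B1–B2, B2–B3, B2–B4, B3–B5, B1–B6
Each bag holds 3 vertices, so the decomposition has width 2, which upper-bounds the treewidth. On the other hand G contains the 3-clique {d, g, h}. A clique must lie in a single bag of any decomposition, so no decomposition can have width below 2. The upper and lower bounds meet at 2, so that is the treewidth.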